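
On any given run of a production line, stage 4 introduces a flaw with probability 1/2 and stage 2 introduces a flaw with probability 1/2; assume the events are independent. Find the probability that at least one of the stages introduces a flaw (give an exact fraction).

P(none) = (1 − 1/2) × (1 − 1/2) = 1/2 × 1/2 = 1/4
P(at least one) = 1 − 1/4 = 3/4

3/4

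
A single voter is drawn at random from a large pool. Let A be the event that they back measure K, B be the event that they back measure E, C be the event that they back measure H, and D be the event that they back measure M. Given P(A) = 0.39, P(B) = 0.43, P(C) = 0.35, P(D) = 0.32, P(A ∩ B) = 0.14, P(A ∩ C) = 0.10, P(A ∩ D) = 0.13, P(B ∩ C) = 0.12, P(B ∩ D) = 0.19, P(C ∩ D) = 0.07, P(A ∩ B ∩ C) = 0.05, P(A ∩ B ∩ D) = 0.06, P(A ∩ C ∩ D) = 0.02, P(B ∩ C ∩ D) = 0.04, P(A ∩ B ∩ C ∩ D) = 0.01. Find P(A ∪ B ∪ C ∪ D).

0.90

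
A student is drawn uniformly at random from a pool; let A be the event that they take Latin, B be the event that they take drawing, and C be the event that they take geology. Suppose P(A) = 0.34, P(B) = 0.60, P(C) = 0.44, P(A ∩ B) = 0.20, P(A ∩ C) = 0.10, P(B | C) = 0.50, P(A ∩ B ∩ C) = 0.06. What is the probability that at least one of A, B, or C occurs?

0.92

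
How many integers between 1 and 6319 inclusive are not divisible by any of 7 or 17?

5099

902 + 371 − 53 = 1220
6319 − 1220 = 5099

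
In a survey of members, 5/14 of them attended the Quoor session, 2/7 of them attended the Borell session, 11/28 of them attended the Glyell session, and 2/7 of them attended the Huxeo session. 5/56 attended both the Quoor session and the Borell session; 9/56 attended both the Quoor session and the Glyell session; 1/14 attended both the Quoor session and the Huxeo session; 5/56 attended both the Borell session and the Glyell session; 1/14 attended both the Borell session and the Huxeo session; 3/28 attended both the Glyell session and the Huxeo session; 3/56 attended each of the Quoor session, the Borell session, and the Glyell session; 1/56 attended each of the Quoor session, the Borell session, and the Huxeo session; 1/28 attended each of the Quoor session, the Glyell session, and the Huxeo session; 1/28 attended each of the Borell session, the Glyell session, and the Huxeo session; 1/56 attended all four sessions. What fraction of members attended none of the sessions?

Apply inclusion-exclusion:
P(at least one) = 5/14 + 2/7 + 11/28 + 2/7 − 5/56 − 9/56 − 1/14 − 5/56 − 1/14 − 3/28 + 3/56 + 1/56 + 1/28 + 1/28 − 1/56 = 6/7
P(none) = 1 − 6/7 = 1/7

1/7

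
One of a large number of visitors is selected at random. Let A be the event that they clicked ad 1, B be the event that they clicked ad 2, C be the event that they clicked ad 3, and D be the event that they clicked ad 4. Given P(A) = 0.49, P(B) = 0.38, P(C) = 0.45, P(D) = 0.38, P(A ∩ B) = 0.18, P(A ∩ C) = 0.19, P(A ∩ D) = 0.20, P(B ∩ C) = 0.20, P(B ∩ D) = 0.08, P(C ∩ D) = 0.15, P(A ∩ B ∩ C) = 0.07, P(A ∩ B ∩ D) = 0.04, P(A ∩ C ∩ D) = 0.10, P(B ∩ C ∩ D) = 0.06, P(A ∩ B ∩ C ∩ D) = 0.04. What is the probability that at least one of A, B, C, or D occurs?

0.93

P(A ∪ B ∪ C ∪ D) = 0.49 + 0.38 + 0.45 + 0.38 − 0.18 − 0.19 − 0.20 − 0.20 − 0.08 − 0.15 + 0.07 + 0.04 + 0.10 + 0.06 − 0.04 = 0.93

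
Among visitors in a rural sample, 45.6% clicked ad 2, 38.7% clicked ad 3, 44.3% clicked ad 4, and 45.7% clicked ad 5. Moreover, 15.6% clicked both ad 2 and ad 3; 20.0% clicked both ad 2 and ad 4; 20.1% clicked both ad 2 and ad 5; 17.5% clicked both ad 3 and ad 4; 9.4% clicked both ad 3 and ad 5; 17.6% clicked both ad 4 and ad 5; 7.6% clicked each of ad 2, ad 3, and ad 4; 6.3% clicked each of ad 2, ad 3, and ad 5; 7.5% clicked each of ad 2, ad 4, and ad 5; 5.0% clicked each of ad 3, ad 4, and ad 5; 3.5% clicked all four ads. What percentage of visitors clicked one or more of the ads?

97.0%

By inclusion–exclusion:
P(union) = 45.6 + 38.7 + 44.3 + 45.7 − 15.6 − 20.0 − 20.1 − 17.5 − 9.4 − 17.6 + 7.6 + 6.3 + 7.5 + 5.0 − 3.5 = 97.0%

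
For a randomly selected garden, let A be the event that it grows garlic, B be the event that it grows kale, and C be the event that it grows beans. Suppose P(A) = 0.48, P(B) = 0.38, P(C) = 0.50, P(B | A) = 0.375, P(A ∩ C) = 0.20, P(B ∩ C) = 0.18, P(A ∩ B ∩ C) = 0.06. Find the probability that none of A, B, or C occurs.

0.14

P(A ∩ B) = P(A)·P(B|A) = 0.48 × 0.375 = 0.18
By inclusion-exclusion,
P(A ∪ B ∪ C) = 0.48 + 0.38 + 0.50 − 0.18 − 0.20 − 0.18 + 0.06 = 0.86
P(none) = 1 − 0.86 = 0.14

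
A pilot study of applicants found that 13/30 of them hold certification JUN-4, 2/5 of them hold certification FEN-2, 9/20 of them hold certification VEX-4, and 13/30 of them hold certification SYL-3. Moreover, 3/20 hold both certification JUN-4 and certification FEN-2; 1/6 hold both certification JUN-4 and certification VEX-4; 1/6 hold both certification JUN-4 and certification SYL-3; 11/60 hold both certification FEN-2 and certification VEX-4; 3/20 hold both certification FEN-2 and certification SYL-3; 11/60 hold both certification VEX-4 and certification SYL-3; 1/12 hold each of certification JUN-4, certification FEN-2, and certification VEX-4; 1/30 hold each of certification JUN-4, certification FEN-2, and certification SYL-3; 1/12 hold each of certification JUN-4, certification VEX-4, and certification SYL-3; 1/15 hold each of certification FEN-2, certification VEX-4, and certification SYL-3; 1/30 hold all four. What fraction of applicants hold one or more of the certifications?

P(at least one) = 13/30 + 2/5 + 9/20 + 13/30 − 3/20 − 1/6 − 1/6 − 11/60 − 3/20 − 11/60 + 1/12 + 1/30 + 1/12 + 1/15 − 1/30 = 19/20

19/20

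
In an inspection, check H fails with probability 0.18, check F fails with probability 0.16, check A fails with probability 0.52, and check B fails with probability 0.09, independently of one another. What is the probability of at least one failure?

Since the events are independent, P(none) is the product of the individual non-occurrence probabilities.
P(none) = (1 − 0.18) × (1 − 0.16) × (1 − 0.52) × (1 − 0.09) = 0.82 × 0.84 × 0.48 × 0.91 = 0.30086784
P(at least one) = 1 − 0.30086784 = 0.69913216

0.69913216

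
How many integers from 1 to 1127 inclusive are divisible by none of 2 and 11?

floor(1127/2) + floor(1127/11) − floor(1127/22) = 563 + 102 − 51 = 614
1127 − 614 = 513

513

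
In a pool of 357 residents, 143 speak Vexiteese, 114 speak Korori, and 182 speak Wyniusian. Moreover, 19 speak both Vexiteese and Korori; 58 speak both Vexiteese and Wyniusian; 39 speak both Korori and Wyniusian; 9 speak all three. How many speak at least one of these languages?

|union| = 143 + 114 + 182 − 19 − 58 − 39 + 9 = 332

332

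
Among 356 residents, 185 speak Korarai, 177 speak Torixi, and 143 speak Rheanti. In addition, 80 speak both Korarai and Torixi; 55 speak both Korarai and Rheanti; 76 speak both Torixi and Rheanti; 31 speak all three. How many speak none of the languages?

Inclusion–exclusion gives
N(≥1) = 185 + 177 + 143 − 80 − 55 − 76 + 31 = 325
None: 356 − 325 = 31

31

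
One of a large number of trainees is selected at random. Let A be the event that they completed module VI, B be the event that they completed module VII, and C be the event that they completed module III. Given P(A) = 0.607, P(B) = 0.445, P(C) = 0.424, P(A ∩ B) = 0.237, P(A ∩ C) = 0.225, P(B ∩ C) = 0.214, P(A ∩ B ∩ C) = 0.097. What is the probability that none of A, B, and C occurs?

0.103

P(A ∪ B ∪ C) = 0.607 + 0.445 + 0.424 − 0.237 − 0.225 − 0.214 + 0.097 = 0.897
P(none) = 1 − 0.897 = 0.103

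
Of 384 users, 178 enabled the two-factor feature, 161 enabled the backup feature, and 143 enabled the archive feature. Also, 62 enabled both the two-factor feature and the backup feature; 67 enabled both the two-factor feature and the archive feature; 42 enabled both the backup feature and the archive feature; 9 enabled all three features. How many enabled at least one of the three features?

|union| = 178 + 161 + 143 − 62 − 67 − 42 + 9 = 320

320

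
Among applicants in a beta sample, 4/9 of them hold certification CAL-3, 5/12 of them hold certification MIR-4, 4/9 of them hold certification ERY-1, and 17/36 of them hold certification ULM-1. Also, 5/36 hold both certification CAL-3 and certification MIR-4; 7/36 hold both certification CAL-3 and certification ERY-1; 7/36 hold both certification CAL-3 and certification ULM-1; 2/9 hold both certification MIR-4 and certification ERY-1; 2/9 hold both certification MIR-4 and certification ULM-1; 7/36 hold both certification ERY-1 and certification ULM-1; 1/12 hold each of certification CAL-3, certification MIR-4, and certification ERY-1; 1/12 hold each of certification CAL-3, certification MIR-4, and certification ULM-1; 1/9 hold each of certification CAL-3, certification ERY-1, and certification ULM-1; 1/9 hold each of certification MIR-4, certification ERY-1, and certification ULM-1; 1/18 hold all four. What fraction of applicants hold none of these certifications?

1/18

Apply inclusion-exclusion:
P(at least one) = 4/9 + 5/12 + 4/9 + 17/36 − 5/36 − 7/36 − 7/36 − 2/9 − 2/9 − 7/36 + 1/12 + 1/12 + 1/9 + 1/9 − 1/18 = 17/18
P(none) = 1 − 17/18 = 1/18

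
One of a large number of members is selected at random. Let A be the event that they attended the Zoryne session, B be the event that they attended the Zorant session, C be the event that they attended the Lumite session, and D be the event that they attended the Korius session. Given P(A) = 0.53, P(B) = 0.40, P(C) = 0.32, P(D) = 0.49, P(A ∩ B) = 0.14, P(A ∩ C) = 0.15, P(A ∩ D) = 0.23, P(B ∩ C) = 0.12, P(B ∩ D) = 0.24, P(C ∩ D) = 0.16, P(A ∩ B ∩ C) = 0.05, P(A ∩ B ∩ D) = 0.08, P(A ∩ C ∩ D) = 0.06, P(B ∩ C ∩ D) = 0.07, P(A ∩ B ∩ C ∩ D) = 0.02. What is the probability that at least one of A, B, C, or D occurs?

0.94

Apply inclusion-exclusion:
P(A ∪ B ∪ C ∪ D) = 0.53 + 0.40 + 0.32 + 0.49 − 0.14 − 0.15 − 0.23 − 0.12 − 0.24 − 0.16 + 0.05 + 0.08 + 0.06 + 0.07 − 0.02 = 0.94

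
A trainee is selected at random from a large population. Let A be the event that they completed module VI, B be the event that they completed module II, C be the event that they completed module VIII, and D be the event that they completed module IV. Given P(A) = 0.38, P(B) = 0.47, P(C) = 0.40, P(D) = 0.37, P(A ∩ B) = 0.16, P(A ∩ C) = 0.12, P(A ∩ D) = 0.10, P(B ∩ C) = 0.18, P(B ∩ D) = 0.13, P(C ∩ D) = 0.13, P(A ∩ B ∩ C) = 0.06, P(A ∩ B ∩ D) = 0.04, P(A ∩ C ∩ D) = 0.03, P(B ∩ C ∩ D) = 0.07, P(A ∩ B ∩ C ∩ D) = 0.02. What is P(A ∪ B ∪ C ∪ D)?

0.98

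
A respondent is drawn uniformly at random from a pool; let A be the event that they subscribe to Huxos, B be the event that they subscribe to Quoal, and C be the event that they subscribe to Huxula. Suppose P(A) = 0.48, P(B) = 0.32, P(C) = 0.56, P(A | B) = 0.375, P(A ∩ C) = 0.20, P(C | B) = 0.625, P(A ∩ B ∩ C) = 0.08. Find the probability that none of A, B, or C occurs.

0.08

P(A ∩ B) = P(B)·P(A|B) = 0.32 × 0.375 = 0.12
P(B ∩ C) = P(B)·P(C|B) = 0.32 × 0.625 = 0.20
P(A ∪ B ∪ C) = 0.48 + 0.32 + 0.56 − 0.12 − 0.20 − 0.20 + 0.08 = 0.92
P(none) = 1 − 0.92 = 0.08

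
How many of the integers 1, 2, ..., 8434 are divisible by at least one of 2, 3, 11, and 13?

6075

By inclusion-exclusion,
⌊8434/2⌋ + ⌊8434/3⌋ + ⌊8434/11⌋ + ⌊8434/13⌋ − ⌊8434/6⌋ − ⌊8434/22⌋ − ⌊8434/26⌋ − ⌊8434/33⌋ − ⌊8434/39⌋ − ⌊8434/143⌋ + ⌊8434/66⌋ + ⌊8434/78⌋ + ⌊8434/286⌋ + ⌊8434/429⌋ − ⌊8434/858⌋ = 4217 + 2811 + 766 + 648 − 1405 − 383 − 324 − 255 − 216 − 58 + 127 + 108 + 29 + 19 − 9 = 6075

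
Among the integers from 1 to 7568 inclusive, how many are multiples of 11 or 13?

1218

688 + 582 − 52 = 1218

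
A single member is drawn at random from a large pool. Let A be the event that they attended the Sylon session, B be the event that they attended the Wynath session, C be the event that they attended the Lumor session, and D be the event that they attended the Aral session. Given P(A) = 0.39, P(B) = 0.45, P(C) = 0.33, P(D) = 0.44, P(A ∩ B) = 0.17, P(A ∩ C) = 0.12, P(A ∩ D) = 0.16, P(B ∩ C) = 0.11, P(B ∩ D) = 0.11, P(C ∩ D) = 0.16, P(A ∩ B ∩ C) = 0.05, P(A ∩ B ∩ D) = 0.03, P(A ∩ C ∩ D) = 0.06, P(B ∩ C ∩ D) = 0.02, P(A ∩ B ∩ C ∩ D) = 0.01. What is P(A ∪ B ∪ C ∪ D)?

P(A ∪ B ∪ C ∪ D) = 0.39 + 0.45 + 0.33 + 0.44 − 0.17 − 0.12 − 0.16 − 0.11 − 0.11 − 0.16 + 0.05 + 0.03 + 0.06 + 0.02 − 0.01 = 0.93

0.93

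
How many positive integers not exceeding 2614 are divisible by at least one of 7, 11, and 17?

697

floor(2614/7) + floor(2614/11) + floor(2614/17) − floor(2614/77) − floor(2614/119) − floor(2614/187) + floor(2614/1309) = 373 + 237 + 153 − 33 − 21 − 13 + 1 = 697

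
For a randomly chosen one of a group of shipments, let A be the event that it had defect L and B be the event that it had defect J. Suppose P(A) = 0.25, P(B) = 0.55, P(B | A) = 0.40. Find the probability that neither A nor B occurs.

0.30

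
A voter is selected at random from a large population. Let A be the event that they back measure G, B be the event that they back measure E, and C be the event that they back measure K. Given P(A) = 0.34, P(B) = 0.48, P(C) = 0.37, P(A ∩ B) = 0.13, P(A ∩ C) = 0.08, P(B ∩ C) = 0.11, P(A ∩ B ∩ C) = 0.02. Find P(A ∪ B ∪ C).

0.89

By inclusion-exclusion,
P(A ∪ B ∪ C) = 0.34 + 0.48 + 0.37 − 0.13 − 0.08 − 0.11 + 0.02 = 0.89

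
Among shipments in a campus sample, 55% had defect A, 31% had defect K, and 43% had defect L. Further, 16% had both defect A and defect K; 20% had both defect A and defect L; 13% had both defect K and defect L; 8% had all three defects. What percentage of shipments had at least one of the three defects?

88%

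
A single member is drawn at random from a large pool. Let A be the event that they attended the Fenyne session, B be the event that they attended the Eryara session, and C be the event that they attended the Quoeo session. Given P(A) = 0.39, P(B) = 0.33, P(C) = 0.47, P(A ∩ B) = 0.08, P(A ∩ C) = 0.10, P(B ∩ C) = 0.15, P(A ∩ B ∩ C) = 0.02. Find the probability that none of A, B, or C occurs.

0.12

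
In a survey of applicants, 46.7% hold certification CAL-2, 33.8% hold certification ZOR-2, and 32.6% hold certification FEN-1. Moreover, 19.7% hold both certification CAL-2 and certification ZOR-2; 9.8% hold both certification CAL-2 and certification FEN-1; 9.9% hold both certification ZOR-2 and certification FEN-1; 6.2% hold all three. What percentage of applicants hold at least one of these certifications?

79.9%

By inclusion–exclusion:
P(union) = 46.7 + 33.8 + 32.6 − 19.7 − 9.8 − 9.9 + 6.2 = 79.9%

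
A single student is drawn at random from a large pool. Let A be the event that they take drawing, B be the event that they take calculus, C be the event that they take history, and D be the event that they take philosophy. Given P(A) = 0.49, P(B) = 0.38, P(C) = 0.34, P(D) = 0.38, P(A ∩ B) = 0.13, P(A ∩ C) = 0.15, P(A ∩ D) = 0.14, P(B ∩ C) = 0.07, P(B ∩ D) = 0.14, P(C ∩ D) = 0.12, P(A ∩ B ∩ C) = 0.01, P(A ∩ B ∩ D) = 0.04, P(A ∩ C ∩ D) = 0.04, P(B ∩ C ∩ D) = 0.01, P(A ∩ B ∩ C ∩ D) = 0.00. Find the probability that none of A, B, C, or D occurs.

P(A ∪ B ∪ C ∪ D) = 0.49 + 0.38 + 0.34 + 0.38 − 0.13 − 0.15 − 0.14 − 0.07 − 0.14 − 0.12 + 0.01 + 0.04 + 0.04 + 0.01 − 0.00 = 0.94
P(none) = 1 − 0.94 = 0.06

0.06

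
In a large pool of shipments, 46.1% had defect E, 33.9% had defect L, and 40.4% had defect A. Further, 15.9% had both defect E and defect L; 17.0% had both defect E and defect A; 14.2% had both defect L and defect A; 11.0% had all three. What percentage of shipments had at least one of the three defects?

84.3%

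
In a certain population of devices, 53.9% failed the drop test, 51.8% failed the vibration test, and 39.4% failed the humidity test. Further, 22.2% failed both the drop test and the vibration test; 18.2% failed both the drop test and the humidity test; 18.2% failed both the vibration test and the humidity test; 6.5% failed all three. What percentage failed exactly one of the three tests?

47.4%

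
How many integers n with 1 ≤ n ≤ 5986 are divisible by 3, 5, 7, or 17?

floor(5986/3) + floor(5986/5) + floor(5986/7) + floor(5986/17) − floor(5986/15) − floor(5986/21) − floor(5986/51) − floor(5986/35) − floor(5986/85) − floor(5986/119) + floor(5986/105) + floor(5986/255) + floor(5986/357) + floor(5986/595) − floor(5986/1785) = 1995 + 1197 + 855 + 352 − 399 − 285 − 117 − 171 − 70 − 50 + 57 + 23 + 16 + 10 − 3 = 3410

3410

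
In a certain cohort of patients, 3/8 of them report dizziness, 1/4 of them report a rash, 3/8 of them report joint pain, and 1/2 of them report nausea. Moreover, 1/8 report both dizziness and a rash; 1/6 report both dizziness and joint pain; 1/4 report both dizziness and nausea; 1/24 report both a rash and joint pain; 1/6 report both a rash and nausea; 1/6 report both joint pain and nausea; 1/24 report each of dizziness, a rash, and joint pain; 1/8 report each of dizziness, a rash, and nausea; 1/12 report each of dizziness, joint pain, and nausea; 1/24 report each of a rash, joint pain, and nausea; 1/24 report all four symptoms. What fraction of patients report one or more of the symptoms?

5/6

By inclusion-exclusion,
P(at least one) = 3/8 + 1/4 + 3/8 + 1/2 − 1/8 − 1/6 − 1/4 − 1/24 − 1/6 − 1/6 + 1/24 + 1/8 + 1/12 + 1/24 − 1/24 = 5/6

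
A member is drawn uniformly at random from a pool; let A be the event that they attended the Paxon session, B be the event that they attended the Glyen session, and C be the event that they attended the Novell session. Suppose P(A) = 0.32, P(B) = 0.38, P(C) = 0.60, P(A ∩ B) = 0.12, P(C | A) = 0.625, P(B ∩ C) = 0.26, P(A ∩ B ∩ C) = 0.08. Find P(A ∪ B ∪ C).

0.80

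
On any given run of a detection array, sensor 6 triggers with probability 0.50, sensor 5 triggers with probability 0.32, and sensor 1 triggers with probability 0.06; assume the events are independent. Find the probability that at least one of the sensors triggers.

P(none) = (1 − 0.50) × (1 − 0.32) × (1 − 0.06) = 0.50 × 0.68 × 0.94 = 0.3196
P(at least one) = 1 − 0.3196 = 0.6804

0.6804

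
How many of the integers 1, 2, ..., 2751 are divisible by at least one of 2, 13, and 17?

1556

⌊2751/2⌋ + ⌊2751/13⌋ + ⌊2751/17⌋ − ⌊2751/26⌋ − ⌊2751/34⌋ − ⌊2751/221⌋ + ⌊2751/442⌋ = 1375 + 211 + 161 − 105 − 80 − 12 + 6 = 1556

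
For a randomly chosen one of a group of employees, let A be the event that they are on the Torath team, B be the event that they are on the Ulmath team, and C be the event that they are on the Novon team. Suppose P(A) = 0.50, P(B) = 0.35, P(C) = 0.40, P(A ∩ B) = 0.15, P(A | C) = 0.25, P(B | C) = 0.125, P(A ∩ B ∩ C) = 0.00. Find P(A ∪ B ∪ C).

P(A ∩ C) = P(C)·P(A|C) = 0.40 × 0.25 = 0.10
P(B ∩ C) = P(C)·P(B|C) = 0.40 × 0.125 = 0.05
Using inclusion–exclusion:
P(A ∪ B ∪ C) = 0.50 + 0.35 + 0.40 − 0.15 − 0.10 − 0.05 + 0.00 = 0.95

0.95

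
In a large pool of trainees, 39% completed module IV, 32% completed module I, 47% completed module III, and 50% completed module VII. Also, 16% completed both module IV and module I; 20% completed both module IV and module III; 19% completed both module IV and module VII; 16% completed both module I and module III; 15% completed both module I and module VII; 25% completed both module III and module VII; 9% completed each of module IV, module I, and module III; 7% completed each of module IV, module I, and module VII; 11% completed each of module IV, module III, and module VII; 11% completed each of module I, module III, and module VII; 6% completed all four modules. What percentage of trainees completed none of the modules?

11%

By inclusion–exclusion:
P(≥1) = 39 + 32 + 47 + 50 − 16 − 20 − 19 − 16 − 15 − 25 + 9 + 7 + 11 + 11 − 6 = 89%
P(none) = 100% − 89% = 11%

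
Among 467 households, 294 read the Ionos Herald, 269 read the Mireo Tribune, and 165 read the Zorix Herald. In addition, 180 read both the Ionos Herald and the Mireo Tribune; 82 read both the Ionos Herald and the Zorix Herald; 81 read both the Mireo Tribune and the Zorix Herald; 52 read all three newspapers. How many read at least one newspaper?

437

N(≥1) = 294 + 269 + 165 − 180 − 82 − 81 + 52 = 437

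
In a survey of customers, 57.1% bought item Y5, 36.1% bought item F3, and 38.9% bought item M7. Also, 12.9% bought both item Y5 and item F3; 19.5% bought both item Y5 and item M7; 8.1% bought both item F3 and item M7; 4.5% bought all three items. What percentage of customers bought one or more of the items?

Apply inclusion-exclusion:
P(at least one) = 57.1 + 36.1 + 38.9 − 12.9 − 19.5 − 8.1 + 4.5 = 96.1%

96.1%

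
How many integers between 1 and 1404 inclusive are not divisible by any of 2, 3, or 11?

425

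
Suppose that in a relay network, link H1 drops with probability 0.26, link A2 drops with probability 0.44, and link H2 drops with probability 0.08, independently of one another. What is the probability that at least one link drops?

P(none) = (1 − 0.26) × (1 − 0.44) × (1 − 0.08) = 0.74 × 0.56 × 0.92 = 0.381248
P(at least one) = 1 − 0.381248 = 0.618752

0.618752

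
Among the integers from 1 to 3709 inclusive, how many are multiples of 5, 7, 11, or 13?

1575

By inclusion–exclusion:
⌊3709/5⌋ + ⌊3709/7⌋ + ⌊3709/11⌋ + ⌊3709/13⌋ − ⌊3709/35⌋ − ⌊3709/55⌋ − ⌊3709/65⌋ − ⌊3709/77⌋ − ⌊3709/91⌋ − ⌊3709/143⌋ + ⌊3709/385⌋ + ⌊3709/455⌋ + ⌊3709/715⌋ + ⌊3709/1001⌋ − ⌊3709/5005⌋ = 741 + 529 + 337 + 285 − 105 − 67 − 57 − 48 − 40 − 25 + 9 + 8 + 5 + 3 − 0 = 1575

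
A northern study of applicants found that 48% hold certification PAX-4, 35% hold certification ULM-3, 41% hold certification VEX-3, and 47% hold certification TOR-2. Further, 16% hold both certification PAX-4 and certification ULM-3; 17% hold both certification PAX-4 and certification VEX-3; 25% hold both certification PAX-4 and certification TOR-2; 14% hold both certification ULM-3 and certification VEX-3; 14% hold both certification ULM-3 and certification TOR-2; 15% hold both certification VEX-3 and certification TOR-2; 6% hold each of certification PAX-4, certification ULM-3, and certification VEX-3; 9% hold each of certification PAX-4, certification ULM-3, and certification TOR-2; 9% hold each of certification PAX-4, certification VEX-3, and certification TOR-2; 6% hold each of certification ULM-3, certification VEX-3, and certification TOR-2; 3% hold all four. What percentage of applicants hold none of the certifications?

3%

By inclusion-exclusion,
P(union) = 48 + 35 + 41 + 47 − 16 − 17 − 25 − 14 − 14 − 15 + 6 + 9 + 9 + 6 − 3 = 97%
P(none) = 100% − 97% = 3%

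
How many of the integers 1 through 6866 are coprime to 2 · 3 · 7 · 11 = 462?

1784

By inclusion-exclusion,
3433 + 2288 + 980 + 624 − 1144 − 490 − 312 − 326 − 208 − 89 + 163 + 104 + 44 + 29 − 14 = 5082
6866 − 5082 = 1784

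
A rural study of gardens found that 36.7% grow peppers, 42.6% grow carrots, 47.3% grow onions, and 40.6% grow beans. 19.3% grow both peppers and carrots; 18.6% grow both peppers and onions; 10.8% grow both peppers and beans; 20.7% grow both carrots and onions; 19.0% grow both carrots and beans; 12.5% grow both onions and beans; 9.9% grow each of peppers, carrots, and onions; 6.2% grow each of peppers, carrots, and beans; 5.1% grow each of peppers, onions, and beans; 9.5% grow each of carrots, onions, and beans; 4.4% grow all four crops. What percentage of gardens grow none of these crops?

7.4%

By inclusion–exclusion:
P(at least one) = 36.7 + 42.6 + 47.3 + 40.6 − 19.3 − 18.6 − 10.8 − 20.7 − 19.0 − 12.5 + 9.9 + 6.2 + 5.1 + 9.5 − 4.4 = 92.6%
P(none) = 100% − 92.6% = 7.4%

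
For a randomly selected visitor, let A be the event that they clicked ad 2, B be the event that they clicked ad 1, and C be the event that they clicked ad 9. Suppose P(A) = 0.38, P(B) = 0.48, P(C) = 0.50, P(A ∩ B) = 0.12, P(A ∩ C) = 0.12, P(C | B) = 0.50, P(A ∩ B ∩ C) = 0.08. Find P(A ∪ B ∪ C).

0.96

P(B ∩ C) = P(B)·P(C|B) = 0.48 × 0.50 = 0.24
P(A ∪ B ∪ C) = 0.38 + 0.48 + 0.50 − 0.12 − 0.12 − 0.24 + 0.08 = 0.96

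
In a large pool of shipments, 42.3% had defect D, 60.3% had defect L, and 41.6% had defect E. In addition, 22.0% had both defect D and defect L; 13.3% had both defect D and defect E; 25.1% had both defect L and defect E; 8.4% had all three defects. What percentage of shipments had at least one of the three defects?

92.2%

Apply inclusion-exclusion:
P(at least one) = 42.3 + 60.3 + 41.6 − 22.0 − 13.3 − 25.1 + 8.4 = 92.2%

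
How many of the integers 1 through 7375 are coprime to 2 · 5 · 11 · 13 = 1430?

2476

⌊7375/2⌋ + ⌊7375/5⌋ + ⌊7375/11⌋ + ⌊7375/13⌋ − ⌊7375/10⌋ − ⌊7375/22⌋ − ⌊7375/26⌋ − ⌊7375/55⌋ − ⌊7375/65⌋ − ⌊7375/143⌋ + ⌊7375/110⌋ + ⌊7375/130⌋ + ⌊7375/286⌋ + ⌊7375/715⌋ − ⌊7375/1430⌋ = 3687 + 1475 + 670 + 567 − 737 − 335 − 283 − 134 − 113 − 51 + 67 + 56 + 25 + 10 − 5 = 4899
7375 − 4899 = 2476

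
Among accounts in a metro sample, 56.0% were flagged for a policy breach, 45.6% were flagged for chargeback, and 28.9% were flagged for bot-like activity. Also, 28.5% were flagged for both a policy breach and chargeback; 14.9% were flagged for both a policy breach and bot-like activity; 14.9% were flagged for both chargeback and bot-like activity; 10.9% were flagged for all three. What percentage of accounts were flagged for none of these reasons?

Inclusion–exclusion gives
P(union) = 56.0 + 45.6 + 28.9 − 28.5 − 14.9 − 14.9 + 10.9 = 83.1%
P(none) = 100% − 83.1% = 16.9%

16.9%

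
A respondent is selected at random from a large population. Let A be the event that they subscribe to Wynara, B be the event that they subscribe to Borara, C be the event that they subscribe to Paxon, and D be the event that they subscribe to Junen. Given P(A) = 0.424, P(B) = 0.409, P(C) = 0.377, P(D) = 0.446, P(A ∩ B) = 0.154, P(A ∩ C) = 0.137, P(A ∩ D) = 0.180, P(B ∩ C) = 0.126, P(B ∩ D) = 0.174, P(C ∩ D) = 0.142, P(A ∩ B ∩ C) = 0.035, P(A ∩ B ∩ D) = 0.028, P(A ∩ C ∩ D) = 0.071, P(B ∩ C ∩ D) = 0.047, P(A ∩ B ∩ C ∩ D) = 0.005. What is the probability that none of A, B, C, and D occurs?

Using inclusion–exclusion:
P(A ∪ B ∪ C ∪ D) = 0.424 + 0.409 + 0.377 + 0.446 − 0.154 − 0.137 − 0.180 − 0.126 − 0.174 − 0.142 + 0.035 + 0.028 + 0.071 + 0.047 − 0.005 = 0.919
P(none) = 1 − 0.919 = 0.081

0.081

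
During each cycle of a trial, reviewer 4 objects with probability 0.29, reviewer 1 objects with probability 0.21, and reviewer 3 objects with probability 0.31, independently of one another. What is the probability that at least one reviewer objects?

Independence gives P(none) = ∏(1 − pᵢ).
P(none) = (1 − 0.29) × (1 − 0.21) × (1 − 0.31) = 0.71 × 0.79 × 0.69 = 0.387021
P(at least one) = 1 − 0.387021 = 0.612979

0.612979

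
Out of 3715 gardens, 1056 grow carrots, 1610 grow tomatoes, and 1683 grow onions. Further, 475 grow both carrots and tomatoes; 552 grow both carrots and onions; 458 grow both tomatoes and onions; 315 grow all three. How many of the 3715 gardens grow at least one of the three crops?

Inclusion–exclusion gives
N(≥1) = 1056 + 1610 + 1683 − 475 − 552 − 458 + 315 = 3179

3179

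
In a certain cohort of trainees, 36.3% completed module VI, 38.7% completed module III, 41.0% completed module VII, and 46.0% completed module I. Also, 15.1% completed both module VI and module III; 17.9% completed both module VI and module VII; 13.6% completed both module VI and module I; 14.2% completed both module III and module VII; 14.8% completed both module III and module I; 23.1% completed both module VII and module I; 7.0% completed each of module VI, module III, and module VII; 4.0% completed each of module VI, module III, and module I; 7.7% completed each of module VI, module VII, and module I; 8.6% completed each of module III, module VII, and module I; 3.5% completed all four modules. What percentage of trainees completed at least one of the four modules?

P(≥1) = 36.3 + 38.7 + 41.0 + 46.0 − 15.1 − 17.9 − 13.6 − 14.2 − 14.8 − 23.1 + 7.0 + 4.0 + 7.7 + 8.6 − 3.5 = 87.1%

87.1%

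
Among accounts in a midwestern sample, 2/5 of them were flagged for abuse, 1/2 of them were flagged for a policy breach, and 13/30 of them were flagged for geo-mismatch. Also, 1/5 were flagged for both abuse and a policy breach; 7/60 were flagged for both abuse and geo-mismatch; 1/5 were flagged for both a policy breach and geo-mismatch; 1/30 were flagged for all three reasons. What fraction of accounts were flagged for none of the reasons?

By inclusion-exclusion,
P(at least one) = 2/5 + 1/2 + 13/30 − 1/5 − 7/60 − 1/5 + 1/30 = 17/20
P(none) = 1 − 17/20 = 3/20

3/20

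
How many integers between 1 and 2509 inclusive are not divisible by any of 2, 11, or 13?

1053

By inclusion–exclusion:
⌊2509/2⌋ + ⌊2509/11⌋ + ⌊2509/13⌋ − ⌊2509/22⌋ − ⌊2509/26⌋ − ⌊2509/143⌋ + ⌊2509/286⌋ = 1254 + 228 + 193 − 114 − 96 − 17 + 8 = 1456
2509 − 1456 = 1053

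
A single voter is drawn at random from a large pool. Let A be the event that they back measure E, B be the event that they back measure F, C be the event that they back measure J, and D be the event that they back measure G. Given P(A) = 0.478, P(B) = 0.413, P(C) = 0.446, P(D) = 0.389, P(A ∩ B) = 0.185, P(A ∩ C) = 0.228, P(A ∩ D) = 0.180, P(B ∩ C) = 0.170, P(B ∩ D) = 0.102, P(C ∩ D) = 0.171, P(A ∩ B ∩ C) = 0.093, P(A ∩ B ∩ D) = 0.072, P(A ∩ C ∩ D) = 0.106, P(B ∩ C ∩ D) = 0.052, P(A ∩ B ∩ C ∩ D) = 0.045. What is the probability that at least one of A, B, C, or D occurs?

0.968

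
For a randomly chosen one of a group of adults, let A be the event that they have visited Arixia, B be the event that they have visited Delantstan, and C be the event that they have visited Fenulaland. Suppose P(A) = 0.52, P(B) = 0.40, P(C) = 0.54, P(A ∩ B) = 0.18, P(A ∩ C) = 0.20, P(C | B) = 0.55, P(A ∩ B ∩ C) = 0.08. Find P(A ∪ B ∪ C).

P(B ∩ C) = P(B)·P(C|B) = 0.40 × 0.55 = 0.22
P(A ∪ B ∪ C) = 0.52 + 0.40 + 0.54 − 0.18 − 0.20 − 0.22 + 0.08 = 0.94

0.94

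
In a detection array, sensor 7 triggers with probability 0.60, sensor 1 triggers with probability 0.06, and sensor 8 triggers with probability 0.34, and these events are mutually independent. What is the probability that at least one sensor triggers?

0.75184

Independence gives P(none) = ∏(1 − pᵢ).
P(none) = (1 − 0.60) × (1 − 0.06) × (1 − 0.34) = 0.40 × 0.94 × 0.66 = 0.24816
P(at least one) = 1 − 0.24816 = 0.75184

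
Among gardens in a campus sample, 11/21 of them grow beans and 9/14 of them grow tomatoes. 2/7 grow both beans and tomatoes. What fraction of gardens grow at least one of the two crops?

37/42

P(union) = 11/21 + 9/14 − 2/7 = 37/42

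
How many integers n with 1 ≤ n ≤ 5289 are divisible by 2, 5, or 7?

⌊5289/2⌋ + ⌊5289/5⌋ + ⌊5289/7⌋ − ⌊5289/10⌋ − ⌊5289/14⌋ − ⌊5289/35⌋ + ⌊5289/70⌋ = 2644 + 1057 + 755 − 528 − 377 − 151 + 75 = 3475

3475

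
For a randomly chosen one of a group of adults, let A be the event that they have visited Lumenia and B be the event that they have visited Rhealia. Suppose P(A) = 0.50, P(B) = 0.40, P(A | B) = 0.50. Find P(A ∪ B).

P(A ∩ B) = P(B)·P(A|B) = 0.40 × 0.50 = 0.20
P(A ∪ B) = 0.50 + 0.40 − 0.20 = 0.70

0.70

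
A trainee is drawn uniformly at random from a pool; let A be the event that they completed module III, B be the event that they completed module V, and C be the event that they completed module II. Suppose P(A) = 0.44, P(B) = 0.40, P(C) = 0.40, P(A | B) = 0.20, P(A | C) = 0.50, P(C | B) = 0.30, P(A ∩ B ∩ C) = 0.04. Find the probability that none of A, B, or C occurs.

0.12

P(A ∩ B) = P(B)·P(A|B) = 0.40 × 0.20 = 0.08
P(A ∩ C) = P(C)·P(A|C) = 0.40 × 0.50 = 0.20
P(B ∩ C) = P(B)·P(C|B) = 0.40 × 0.30 = 0.12
P(A ∪ B ∪ C) = 0.44 + 0.40 + 0.40 − 0.08 − 0.20 − 0.12 + 0.04 = 0.88
P(none) = 1 − 0.88 = 0.12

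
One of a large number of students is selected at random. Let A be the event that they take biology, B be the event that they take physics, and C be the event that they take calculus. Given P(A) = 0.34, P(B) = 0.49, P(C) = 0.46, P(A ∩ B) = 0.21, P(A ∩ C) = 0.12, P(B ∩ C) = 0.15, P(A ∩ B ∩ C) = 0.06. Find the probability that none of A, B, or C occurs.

0.13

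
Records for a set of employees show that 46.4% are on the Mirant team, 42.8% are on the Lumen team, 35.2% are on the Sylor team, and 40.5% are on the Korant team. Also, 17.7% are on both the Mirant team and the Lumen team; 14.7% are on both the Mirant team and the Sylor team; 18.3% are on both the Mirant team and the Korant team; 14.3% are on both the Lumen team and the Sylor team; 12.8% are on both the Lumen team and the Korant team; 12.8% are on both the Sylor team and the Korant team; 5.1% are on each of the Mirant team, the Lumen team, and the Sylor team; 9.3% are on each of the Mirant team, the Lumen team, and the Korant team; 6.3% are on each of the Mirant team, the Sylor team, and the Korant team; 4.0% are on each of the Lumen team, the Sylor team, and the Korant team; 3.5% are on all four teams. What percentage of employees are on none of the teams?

By inclusion–exclusion:
P(at least one) = 46.4 + 42.8 + 35.2 + 40.5 − 17.7 − 14.7 − 18.3 − 14.3 − 12.8 − 12.8 + 5.1 + 9.3 + 6.3 + 4.0 − 3.5 = 95.5%
P(none) = 100% − 95.5% = 4.5%

4.5%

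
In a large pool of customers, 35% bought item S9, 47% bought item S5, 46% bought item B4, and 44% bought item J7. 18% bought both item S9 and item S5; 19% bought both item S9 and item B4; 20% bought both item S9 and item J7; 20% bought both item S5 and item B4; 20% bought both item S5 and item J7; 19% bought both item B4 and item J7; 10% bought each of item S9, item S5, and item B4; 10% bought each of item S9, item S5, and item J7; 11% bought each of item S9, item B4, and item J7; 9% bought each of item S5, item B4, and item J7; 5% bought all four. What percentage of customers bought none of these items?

Apply inclusion-exclusion:
P(at least one) = 35 + 47 + 46 + 44 − 18 − 19 − 20 − 20 − 20 − 19 + 10 + 10 + 11 + 9 − 5 = 91%
P(none) = 100% − 91% = 9%

9%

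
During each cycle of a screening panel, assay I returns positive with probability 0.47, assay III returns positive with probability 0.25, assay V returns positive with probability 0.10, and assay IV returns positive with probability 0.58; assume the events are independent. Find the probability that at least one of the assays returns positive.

Since the events are independent, P(none) is the product of the individual non-occurrence probabilities.
P(none) = (1 − 0.47) × (1 − 0.25) × (1 − 0.10) × (1 − 0.58) = 0.53 × 0.75 × 0.90 × 0.42 = 0.150255
P(at least one) = 1 − 0.150255 = 0.849745

0.849745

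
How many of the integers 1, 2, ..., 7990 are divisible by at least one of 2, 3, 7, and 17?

5842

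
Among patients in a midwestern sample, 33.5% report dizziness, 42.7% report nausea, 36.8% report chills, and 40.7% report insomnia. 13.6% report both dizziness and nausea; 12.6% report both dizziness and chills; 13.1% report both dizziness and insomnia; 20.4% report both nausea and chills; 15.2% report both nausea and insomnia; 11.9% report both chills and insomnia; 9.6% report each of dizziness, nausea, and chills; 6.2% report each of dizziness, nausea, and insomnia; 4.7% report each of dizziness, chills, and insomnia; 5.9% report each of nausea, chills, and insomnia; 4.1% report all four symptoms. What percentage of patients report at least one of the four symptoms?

Apply inclusion-exclusion:
P(union) = 33.5 + 42.7 + 36.8 + 40.7 − 13.6 − 12.6 − 13.1 − 20.4 − 15.2 − 11.9 + 9.6 + 6.2 + 4.7 + 5.9 − 4.1 = 89.2%

89.2%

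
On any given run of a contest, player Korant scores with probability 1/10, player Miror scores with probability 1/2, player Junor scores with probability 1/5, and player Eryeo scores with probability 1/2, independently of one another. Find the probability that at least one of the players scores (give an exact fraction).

P(none) = (1 − 1/10) × (1 − 1/2) × (1 − 1/5) × (1 − 1/2) = 9/10 × 1/2 × 4/5 × 1/2 = 9/50
P(at least one) = 1 − 9/50 = 41/50

41/50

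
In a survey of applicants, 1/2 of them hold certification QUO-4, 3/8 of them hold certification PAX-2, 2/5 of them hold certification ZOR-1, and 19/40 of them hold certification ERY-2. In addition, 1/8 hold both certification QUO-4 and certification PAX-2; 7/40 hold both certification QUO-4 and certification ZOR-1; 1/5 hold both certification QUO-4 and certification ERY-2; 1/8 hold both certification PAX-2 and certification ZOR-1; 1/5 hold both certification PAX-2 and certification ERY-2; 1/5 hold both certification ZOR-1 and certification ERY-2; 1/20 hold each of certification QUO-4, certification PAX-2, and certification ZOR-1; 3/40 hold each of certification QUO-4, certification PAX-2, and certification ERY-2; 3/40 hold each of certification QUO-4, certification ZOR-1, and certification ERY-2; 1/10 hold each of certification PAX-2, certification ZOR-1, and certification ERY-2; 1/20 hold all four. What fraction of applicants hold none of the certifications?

P(union) = 1/2 + 3/8 + 2/5 + 19/40 − 1/8 − 7/40 − 1/5 − 1/8 − 1/5 − 1/5 + 1/20 + 3/40 + 3/40 + 1/10 − 1/20 = 39/40
P(none) = 1 − 39/40 = 1/40

1/40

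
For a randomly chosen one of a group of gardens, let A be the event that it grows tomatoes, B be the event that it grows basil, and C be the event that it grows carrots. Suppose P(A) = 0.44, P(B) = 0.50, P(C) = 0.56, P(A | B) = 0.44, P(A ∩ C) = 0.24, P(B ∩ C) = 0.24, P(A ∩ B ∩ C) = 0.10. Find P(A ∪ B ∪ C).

0.90

P(A ∩ B) = P(B)·P(A|B) = 0.50 × 0.44 = 0.22
Apply inclusion-exclusion:
P(A ∪ B ∪ C) = 0.44 + 0.50 + 0.56 − 0.22 − 0.24 − 0.24 + 0.10 = 0.90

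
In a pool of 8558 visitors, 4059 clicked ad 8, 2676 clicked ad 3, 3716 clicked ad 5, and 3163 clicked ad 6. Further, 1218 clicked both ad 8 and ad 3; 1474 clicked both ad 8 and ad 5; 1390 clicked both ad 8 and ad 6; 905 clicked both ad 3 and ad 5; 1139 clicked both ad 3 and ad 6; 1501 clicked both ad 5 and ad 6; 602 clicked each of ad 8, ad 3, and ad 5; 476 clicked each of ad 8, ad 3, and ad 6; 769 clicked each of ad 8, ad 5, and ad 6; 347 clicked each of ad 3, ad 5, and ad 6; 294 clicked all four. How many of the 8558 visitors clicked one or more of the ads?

7887

Inclusion–exclusion gives
|at least one| = 4059 + 2676 + 3716 + 3163 − 1218 − 1474 − 1390 − 905 − 1139 − 1501 + 602 + 476 + 769 + 347 − 294 = 7887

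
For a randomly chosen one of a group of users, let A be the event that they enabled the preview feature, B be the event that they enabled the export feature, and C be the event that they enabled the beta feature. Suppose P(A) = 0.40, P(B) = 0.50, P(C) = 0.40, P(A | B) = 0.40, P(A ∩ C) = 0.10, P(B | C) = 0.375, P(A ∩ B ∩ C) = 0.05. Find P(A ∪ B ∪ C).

0.90

P(A ∩ B) = P(B)·P(A|B) = 0.50 × 0.40 = 0.20
P(B ∩ C) = P(C)·P(B|C) = 0.40 × 0.375 = 0.15
Apply inclusion-exclusion:
P(A ∪ B ∪ C) = 0.40 + 0.50 + 0.40 − 0.20 − 0.10 − 0.15 + 0.05 = 0.90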